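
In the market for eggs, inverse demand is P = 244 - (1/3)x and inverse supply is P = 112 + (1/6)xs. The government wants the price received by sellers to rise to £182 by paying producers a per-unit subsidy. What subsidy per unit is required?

Required subsidy s = £78 per unit

At a seller price of 182, quantity supplied is -672 + 6·182 = 420.
Buyers absorb 420 only when they pay Pb = 244 − (1/3)·420 = 104.
s = Ps − Pb = 182 − 104 = 78.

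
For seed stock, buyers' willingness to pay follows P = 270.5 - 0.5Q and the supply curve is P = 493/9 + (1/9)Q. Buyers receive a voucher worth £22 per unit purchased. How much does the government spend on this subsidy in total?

Pre-subsidy: 270.5 - 0.5Q = 493/9 + (1/9)Q gives Q* = 353 and P* = 94.
With the rebate, buyers effectively pay Pb = Ps − 22, where Ps is the price sellers receive.
On the curves, Pb = 270.5 - 0.5Q and Ps = 493/9 + (1/9)Q; the wedge Ps − Pb = 22 gives 493/9 + (1/9)Q − (270.5 - 0.5Q) = 22, so Q' = 389.
Then Pb = 270.5 − 0.5·389 = 76 and Ps = 493/9 + (1/9)·389 = 98.
Government outlay = subsidy × quantity = 22 × 389 = 8558.

Government cost = £8558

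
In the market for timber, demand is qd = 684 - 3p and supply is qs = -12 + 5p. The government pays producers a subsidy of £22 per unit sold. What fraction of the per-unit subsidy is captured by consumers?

Pre-subsidy: 684 - 3p = -12 + 5p gives p* = 87, q* = 423.
With the subsidy, sellers receive ps = pb + 22 for each unit, where pb is the price buyers pay.
Supply in terms of pb becomes qs = -12 + 5(pb + 22) = 98 + 5pb. Setting this equal to demand: 684 - 3pb = 98 + 5pb, so pb = 73.25.
Sellers receive ps = 73.25 + 22 = 95.25; q' = 684 − 3·73.25 = 464.25.
Buyers' price falls by p* − pb = 87 − 73.25 = 13.75; sellers' price rises by ps − p* = 95.25 − 87 = 8.25.
So consumers capture 13.75/22 = 0.625 of each unit of subsidy.

Consumer share = 0.625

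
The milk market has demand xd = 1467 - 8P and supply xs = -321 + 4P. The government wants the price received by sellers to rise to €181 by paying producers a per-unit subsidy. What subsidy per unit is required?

Required subsidy s = €48 per unit

At a seller price of 181, quantity supplied is -321 + 4·181 = 403.
Buyers absorb 403 only when they pay Pb with 1467 − 8·Pb = 403, i.e. Pb = 133.
s = Ps − Pb = 181 − 133 = 48.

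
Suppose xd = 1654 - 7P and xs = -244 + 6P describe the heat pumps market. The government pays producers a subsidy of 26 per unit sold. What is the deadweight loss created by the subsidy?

Deadweight loss = 1092

Pre-subsidy: 1654 - 7P = -244 + 6P gives P* = 146, x* = 632.
With the subsidy, sellers receive Ps = Pb + 26 for each unit, where Pb is the price buyers pay.
Supply in terms of Pb becomes xs = -244 + 6(Pb + 26) = -88 + 6Pb. Setting this equal to demand: 1654 - 7Pb = -88 + 6Pb, so Pb = 134.
Sellers receive Ps = 134 + 26 = 160; x' = 1654 − 7·134 = 716.
The subsidy expands output by 716 − 632 = 84 past the efficient level; on those units the gap between marginal cost and willingness to pay runs from 0 up to 26.
DWL = ½ × 26 × 84 = 1092.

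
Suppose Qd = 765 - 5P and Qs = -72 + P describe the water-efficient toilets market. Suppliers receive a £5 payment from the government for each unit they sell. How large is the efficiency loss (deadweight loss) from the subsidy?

Pre-subsidy: 765 - 5P = -72 + P gives P* = 139.5, Q* = 67.5.
With the subsidy, sellers receive Ps = Pb + 5 for each unit, where Pb is the price buyers pay.
Supply in terms of Pb becomes Qs = -72 + 1(Pb + 5) = -67 + Pb. Setting this equal to demand: 765 - 5Pb = -67 + Pb, so Pb = 416/3.
Sellers receive Ps = 416/3 + 5 = 431/3; Q' = 765 − 5·(416/3) = 215/3.
The subsidy expands output by 215/3 − 67.5 = 25/6 past the efficient level; on those units the gap between marginal cost and willingness to pay runs from 0 up to 5.
DWL = ½ × 5 × 25/6 = 125/12.

Deadweight loss = 125/12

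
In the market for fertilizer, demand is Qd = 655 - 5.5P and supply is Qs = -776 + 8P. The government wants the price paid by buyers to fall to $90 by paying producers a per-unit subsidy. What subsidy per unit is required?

Required subsidy s = $27 per unit

At a buyer price of 90, quantity demanded is 655 − 5.5·90 = 160.
Sellers supply 160 only when they receive Ps with -776 + 8·Ps = 160, i.e. Ps = 117.
s = Ps − Pb = 117 − 90 = 27.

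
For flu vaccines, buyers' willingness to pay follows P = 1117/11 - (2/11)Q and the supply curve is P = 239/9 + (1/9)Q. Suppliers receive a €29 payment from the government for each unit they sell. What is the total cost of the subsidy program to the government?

Pre-subsidy: 1117/11 - (2/11)Q = 239/9 + (1/9)Q gives Q* = 256 and P* = 55.
With the subsidy, sellers receive Ps = Pb + 29 for each unit, where Pb is the price buyers pay.
On the curves, Pb = 1117/11 - (2/11)Q and Ps = 239/9 + (1/9)Q; the wedge Ps − Pb = 29 gives 239/9 + (1/9)Q − (1117/11 - (2/11)Q) = 29, so Q' = 355.
Then Pb = 1117/11 − (2/11)·355 = 37 and Ps = 239/9 + (1/9)·355 = 66.
Government outlay = subsidy × quantity = 29 × 355 = 10295.

Government cost = €10295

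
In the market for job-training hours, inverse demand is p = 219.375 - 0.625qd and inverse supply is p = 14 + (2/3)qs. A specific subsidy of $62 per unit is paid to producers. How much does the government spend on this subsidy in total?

Pre-subsidy: 219.375 - 0.625q = 14 + (2/3)q gives q* = 159 and p* = 120.
With the subsidy, sellers receive ps = pb + 62 for each unit, where pb is the price buyers pay.
On the curves, pb = 219.375 - 0.625q and ps = 14 + (2/3)q; the wedge ps − pb = 62 gives 14 + (2/3)q − (219.375 - 0.625q) = 62, so q' = 207.
Then pb = 219.375 − 0.625·207 = 90 and ps = 14 + (2/3)·207 = 152.
Government outlay = subsidy × quantity = 62 × 207 = 12834.

Government cost = $12834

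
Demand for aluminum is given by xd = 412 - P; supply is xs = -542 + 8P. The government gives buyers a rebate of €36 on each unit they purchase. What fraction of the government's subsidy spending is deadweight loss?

Pre-subsidy: 412 - P = -542 + 8P gives P* = 106, x* = 306.
With the rebate, buyers effectively pay Pb = Ps − 36, where Ps is the price sellers receive.
Demand in terms of Ps becomes xd = 412 − 1(Ps − 36) = 448 - Ps. Setting this equal to supply: 448 - Ps = -542 + 8Ps, so Ps = 110.
Buyers pay Pb = 110 − 36 = 74; x' = -542 + 8·110 = 338.
ΔCS = ½(306 + 338)(106 − 74) = 10304; ΔPS = ½(306 + 338)(110 − 106) = 1288.
Government spending = 36 × 338 = 12168.
DWL = ½ × 36 × (338 − 306) = 576; fraction = 576 / 12168 = 8/169.

DWL / government spending = 8/169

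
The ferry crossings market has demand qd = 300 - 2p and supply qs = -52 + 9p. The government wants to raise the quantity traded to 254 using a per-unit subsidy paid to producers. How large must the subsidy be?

Required subsidy s = 11 per unit

At q = 254, invert demand for the buyer price: pb = (300 − 254)/2 = 23; invert supply for the seller price: ps = (254 − (-52))/9 = 34.
The subsidy must fill the gap: s = ps − pb = 34 − 23 = 11.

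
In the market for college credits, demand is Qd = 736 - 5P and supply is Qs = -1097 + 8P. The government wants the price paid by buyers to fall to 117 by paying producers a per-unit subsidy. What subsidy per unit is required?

At a buyer price of 117, quantity demanded is 736 − 5·117 = 151.
Sellers supply 151 only when they receive Ps with -1097 + 8·Ps = 151, i.e. Ps = 156.
s = Ps − Pb = 156 − 117 = 39.

Required subsidy s = 39 per unit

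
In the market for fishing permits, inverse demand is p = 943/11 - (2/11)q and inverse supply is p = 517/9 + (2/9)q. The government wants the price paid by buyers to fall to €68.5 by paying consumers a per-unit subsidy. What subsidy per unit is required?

Required subsidy s = €10 per unit

At a buyer price of 68.5, quantity demanded is 471.5 − 5.5·68.5 = 94.75.
Sellers supply 94.75 only when they receive ps = 517/9 + (2/9)·94.75 = 78.5.
s = ps − pb = 78.5 − 68.5 = 10.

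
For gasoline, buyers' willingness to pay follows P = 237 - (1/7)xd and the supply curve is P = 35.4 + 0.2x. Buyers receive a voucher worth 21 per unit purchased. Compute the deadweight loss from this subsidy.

Deadweight loss = 643.125

Pre-subsidy: 237 - (1/7)x = 35.4 + 0.2x gives x* = 588 and P* = 153.
With the rebate, buyers effectively pay Pb = Ps − 21, where Ps is the price sellers receive.
On the curves, Pb = 237 - (1/7)x and Ps = 35.4 + 0.2x; the wedge Ps − Pb = 21 gives 35.4 + 0.2x − (237 - (1/7)x) = 21, so x' = 649.25.
Then Pb = 237 − (1/7)·649.25 = 144.25 and Ps = 35.4 + 0.2·649.25 = 165.25.
The subsidy expands output by 649.25 − 588 = 61.25 past the efficient level; on those units the gap between marginal cost and willingness to pay runs from 0 up to 21.
DWL = ½ × 21 × 61.25 = 643.125.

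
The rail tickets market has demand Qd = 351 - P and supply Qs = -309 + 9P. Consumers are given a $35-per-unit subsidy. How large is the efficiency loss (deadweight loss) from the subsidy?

Pre-subsidy: 351 - P = -309 + 9P gives P* = 66, Q* = 285.
With the rebate, buyers effectively pay Pb = Ps − 35, where Ps is the price sellers receive.
Demand in terms of Ps becomes Qd = 351 − 1(Ps − 35) = 386 - Ps. Setting this equal to supply: 386 - Ps = -309 + 9Ps, so Ps = 69.5.
Buyers pay Pb = 69.5 − 35 = 34.5; Q' = -309 + 9·69.5 = 316.5.
The subsidy expands output by 316.5 − 285 = 31.5 past the efficient level; on those units the gap between marginal cost and willingness to pay runs from 0 up to 35.
DWL = ½ × 35 × 31.5 = 551.25.

Deadweight loss = $551.25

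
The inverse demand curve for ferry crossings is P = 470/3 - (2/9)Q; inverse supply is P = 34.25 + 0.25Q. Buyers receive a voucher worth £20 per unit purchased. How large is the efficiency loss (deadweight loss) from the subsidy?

Deadweight loss = 7200/17

Pre-subsidy: 470/3 - (2/9)Q = 34.25 + 0.25Q gives Q* = 4407/17 and P* = 1684/17.
With the rebate, buyers effectively pay Pb = Ps − 20, where Ps is the price sellers receive.
On the curves, Pb = 470/3 - (2/9)Q and Ps = 34.25 + 0.25Q; the wedge Ps − Pb = 20 gives 34.25 + 0.25Q − (470/3 - (2/9)Q) = 20, so Q' = 5127/17.
Then Pb = 470/3 − (2/9)·(5127/17) = 1524/17 and Ps = 34.25 + 0.25·(5127/17) = 1864/17.
The subsidy expands output by 5127/17 − 4407/17 = 720/17 past the efficient level; on those units the gap between marginal cost and willingness to pay runs from 0 up to 20.
DWL = ½ × 20 × 720/17 = 7200/17.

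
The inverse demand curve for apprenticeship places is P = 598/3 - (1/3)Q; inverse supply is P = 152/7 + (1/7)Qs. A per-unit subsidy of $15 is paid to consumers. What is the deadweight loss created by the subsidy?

Deadweight loss = $236.25

Pre-subsidy: 598/3 - (1/3)Q = 152/7 + (1/7)Q gives Q* = 373 and P* = 75.
With the rebate, buyers effectively pay Pb = Ps − 15, where Ps is the price sellers receive.
On the curves, Pb = 598/3 - (1/3)Q and Ps = 152/7 + (1/7)Q; the wedge Ps − Pb = 15 gives 152/7 + (1/7)Q − (598/3 - (1/3)Q) = 15, so Q' = 404.5.
Then Pb = 598/3 − (1/3)·404.5 = 64.5 and Ps = 152/7 + (1/7)·404.5 = 79.5.
The subsidy expands output by 404.5 − 373 = 31.5 past the efficient level; on those units the gap between marginal cost and willingness to pay runs from 0 up to 15.
DWL = ½ × 15 × 31.5 = 236.25.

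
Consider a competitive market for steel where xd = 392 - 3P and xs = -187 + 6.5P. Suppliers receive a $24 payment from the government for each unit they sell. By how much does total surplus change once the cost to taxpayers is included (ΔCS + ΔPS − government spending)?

Net change in total surplus = -11232/19

Pre-subsidy: 392 - 3P = -187 + 6.5P gives P* = 1158/19, x* = 3974/19.
With the subsidy, sellers receive Ps = Pb + 24 for each unit, where Pb is the price buyers pay.
Supply in terms of Pb becomes xs = -187 + 6.5(Pb + 24) = -31 + 6.5Pb. Setting this equal to demand: 392 - 3Pb = -31 + 6.5Pb, so Pb = 846/19.
Sellers receive Ps = 846/19 + 24 = 1302/19; x' = 392 − 3·(846/19) = 4910/19.
ΔCS = ½(3974/19 + 4910/19)(1158/19 − 846/19) = 1385904/361; ΔPS = ½(3974/19 + 4910/19)(1302/19 − 1158/19) = 639648/361.
Government spending = 24 × 4910/19 = 117840/19.
Net change = 1385904/361 + 639648/361 − 117840/19 = -11232/19. The loss equals the DWL triangle ½·24·936/19.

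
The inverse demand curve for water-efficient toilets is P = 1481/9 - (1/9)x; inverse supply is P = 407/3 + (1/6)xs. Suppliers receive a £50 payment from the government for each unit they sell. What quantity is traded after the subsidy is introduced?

Pre-subsidy: 1481/9 - (1/9)x = 407/3 + (1/6)x gives x* = 104 and P* = 153.
With the subsidy, sellers receive Ps = Pb + 50 for each unit, where Pb is the price buyers pay.
On the curves, Pb = 1481/9 - (1/9)x and Ps = 407/3 + (1/6)x; the wedge Ps − Pb = 50 gives 407/3 + (1/6)x − (1481/9 - (1/9)x) = 50, so x' = 284.
Then Pb = 1481/9 − (1/9)·284 = 133 and Ps = 407/3 + (1/6)·284 = 183.

x' = 284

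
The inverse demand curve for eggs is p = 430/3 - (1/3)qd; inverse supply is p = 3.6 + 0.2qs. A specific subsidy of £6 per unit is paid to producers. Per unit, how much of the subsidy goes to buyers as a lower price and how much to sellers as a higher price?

Pre-subsidy: 430/3 - (1/3)q = 3.6 + 0.2q gives q* = 262 and p* = 56.
With the subsidy, sellers receive ps = pb + 6 for each unit, where pb is the price buyers pay.
On the curves, pb = 430/3 - (1/3)q and ps = 3.6 + 0.2q; the wedge ps − pb = 6 gives 3.6 + 0.2q − (430/3 - (1/3)q) = 6, so q' = 273.25.
Then pb = 430/3 − (1/3)·273.25 = 52.25 and ps = 3.6 + 0.2·273.25 = 58.25.
Buyers' price falls by p* − pb = 56 − 52.25 = 3.75; sellers' price rises by ps − p* = 58.25 − 56 = 2.25.

Buyers gain £3.75 per unit; sellers gain £2.25 per unit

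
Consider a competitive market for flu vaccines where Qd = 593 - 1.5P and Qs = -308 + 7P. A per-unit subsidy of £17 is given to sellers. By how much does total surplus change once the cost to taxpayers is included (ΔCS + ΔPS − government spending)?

Pre-subsidy: 593 - 1.5P = -308 + 7P gives P* = 106, Q* = 434.
With the subsidy, sellers receive Ps = Pb + 17 for each unit, where Pb is the price buyers pay.
Supply in terms of Pb becomes Qs = -308 + 7(Pb + 17) = -189 + 7Pb. Setting this equal to demand: 593 - 1.5Pb = -189 + 7Pb, so Pb = 92.
Sellers receive Ps = 92 + 17 = 109; Q' = 593 − 1.5·92 = 455.
ΔCS = ½(434 + 455)(106 − 92) = 6223; ΔPS = ½(434 + 455)(109 − 106) = 1333.5.
Government spending = 17 × 455 = 7735.
Net change = 6223 + 1333.5 − 7735 = -178.5. The loss equals the DWL triangle ½·17·21.

Net change in total surplus = -£178.5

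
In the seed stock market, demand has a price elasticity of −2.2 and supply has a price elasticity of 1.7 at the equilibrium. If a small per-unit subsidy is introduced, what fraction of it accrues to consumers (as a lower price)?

Consumer share = 17/39

For a small subsidy around the equilibrium, the benefit split depends on the relative slopes, which at a point are proportional to the elasticities.
Buyer share = εs/(εs + |εd|) = 1.7/(1.7 + 2.2) = 17/39; seller share = |εd|/(εs + |εd|) = 22/39.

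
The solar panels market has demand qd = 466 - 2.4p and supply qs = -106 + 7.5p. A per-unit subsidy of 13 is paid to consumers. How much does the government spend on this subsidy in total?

Pre-subsidy: 466 - 2.4p = -106 + 7.5p gives p* = 520/9, q* = 982/3.
With the rebate, buyers effectively pay pb = ps − 13, where ps is the price sellers receive.
Demand in terms of ps becomes qd = 466 − 2.4(ps − 13) = 497.2 - 2.4ps. Setting this equal to supply: 497.2 - 2.4ps = -106 + 7.5ps, so ps = 6032/99.
Buyers pay pb = 6032/99 − 13 = 4745/99; q' = -106 + 7.5·(6032/99) = 11582/33.
Government outlay = subsidy × quantity = 13 × 11582/33 = 150566/33.

Government cost = 150566/33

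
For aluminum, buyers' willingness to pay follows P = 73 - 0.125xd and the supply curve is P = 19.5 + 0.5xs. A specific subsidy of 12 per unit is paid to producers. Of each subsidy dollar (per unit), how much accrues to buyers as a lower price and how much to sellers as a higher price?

Pre-subsidy: 73 - 0.125x = 19.5 + 0.5x gives x* = 85.6 and P* = 62.3.
With the subsidy, sellers receive Ps = Pb + 12 for each unit, where Pb is the price buyers pay.
On the curves, Pb = 73 - 0.125x and Ps = 19.5 + 0.5x; the wedge Ps − Pb = 12 gives 19.5 + 0.5x − (73 - 0.125x) = 12, so x' = 104.8.
Then Pb = 73 − 0.125·104.8 = 59.9 and Ps = 19.5 + 0.5·104.8 = 71.9.
Buyers' price falls by P* − Pb = 62.3 − 59.9 = 2.4; sellers' price rises by Ps − P* = 71.9 − 62.3 = 9.6.

Buyers gain 2.4 per unit; sellers gain 9.6 per unit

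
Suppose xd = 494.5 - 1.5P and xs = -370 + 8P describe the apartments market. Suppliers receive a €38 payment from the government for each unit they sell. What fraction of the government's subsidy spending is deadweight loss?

Pre-subsidy: 494.5 - 1.5P = -370 + 8P gives P* = 91, x* = 358.
With the subsidy, sellers receive Ps = Pb + 38 for each unit, where Pb is the price buyers pay.
Supply in terms of Pb becomes xs = -370 + 8(Pb + 38) = -66 + 8Pb. Setting this equal to demand: 494.5 - 1.5Pb = -66 + 8Pb, so Pb = 59.
Sellers receive Ps = 59 + 38 = 97; x' = 494.5 − 1.5·59 = 406.
ΔCS = ½(358 + 406)(91 − 59) = 12224; ΔPS = ½(358 + 406)(97 − 91) = 2292.
Government spending = 38 × 406 = 15428.
DWL = ½ × 38 × (406 − 358) = 912; fraction = 912 / 15428 = 12/203.

DWL / government spending = 12/203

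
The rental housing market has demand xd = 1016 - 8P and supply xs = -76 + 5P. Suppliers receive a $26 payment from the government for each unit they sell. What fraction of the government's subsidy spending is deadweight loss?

Pre-subsidy: 1016 - 8P = -76 + 5P gives P* = 84, x* = 344.
With the subsidy, sellers receive Ps = Pb + 26 for each unit, where Pb is the price buyers pay.
Supply in terms of Pb becomes xs = -76 + 5(Pb + 26) = 54 + 5Pb. Setting this equal to demand: 1016 - 8Pb = 54 + 5Pb, so Pb = 74.
Sellers receive Ps = 74 + 26 = 100; x' = 1016 − 8·74 = 424.
ΔCS = ½(344 + 424)(84 − 74) = 3840; ΔPS = ½(344 + 424)(100 − 84) = 6144.
Government spending = 26 × 424 = 11024.
DWL = ½ × 26 × (424 − 344) = 1040; fraction = 1040 / 11024 = 5/53.

DWL / government spending = 5/53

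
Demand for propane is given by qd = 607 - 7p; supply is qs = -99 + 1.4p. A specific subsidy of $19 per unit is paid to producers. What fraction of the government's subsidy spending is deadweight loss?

Pre-subsidy: 607 - 7p = -99 + 1.4p gives p* = 1765/21, q* = 56/3.
With the subsidy, sellers receive ps = pb + 19 for each unit, where pb is the price buyers pay.
Supply in terms of pb becomes qs = -99 + 1.4(pb + 19) = -72.4 + 1.4pb. Setting this equal to demand: 607 - 7pb = -72.4 + 1.4pb, so pb = 3397/42.
Sellers receive ps = 3397/42 + 19 = 4195/42; q' = 607 − 7·(3397/42) = 245/6.
ΔCS = ½(56/3 + 245/6)(1765/21 − 3397/42) = 2261/24; ΔPS = ½(56/3 + 245/6)(4195/42 − 1765/21) = 11305/24.
Government spending = 19 × 245/6 = 4655/6.
DWL = ½ × 19 × (245/6 − 56/3) = 2527/12; fraction = (2527/12) / (4655/6) = 19/70.

DWL / government spending = 19/70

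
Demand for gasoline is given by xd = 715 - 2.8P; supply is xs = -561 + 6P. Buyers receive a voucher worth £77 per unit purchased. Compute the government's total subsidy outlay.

Pre-subsidy: 715 - 2.8P = -561 + 6P gives P* = 145, x* = 309.
With the rebate, buyers effectively pay Pb = Ps − 77, where Ps is the price sellers receive.
Demand in terms of Ps becomes xd = 715 − 2.8(Ps − 77) = 930.6 - 2.8Ps. Setting this equal to supply: 930.6 - 2.8Ps = -561 + 6Ps, so Ps = 169.5.
Buyers pay Pb = 169.5 − 77 = 92.5; x' = -561 + 6·169.5 = 456.
Government outlay = subsidy × quantity = 77 × 456 = 35112.

Government cost = £35112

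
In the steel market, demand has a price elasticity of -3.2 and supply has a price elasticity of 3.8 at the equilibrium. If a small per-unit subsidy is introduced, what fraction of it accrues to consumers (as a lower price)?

For a small subsidy around the equilibrium, the benefit split depends on the relative slopes, which at a point are proportional to the elasticities.
Buyer share = εs/(εs + |εd|) = 3.8/(3.8 + 3.2) = 19/35; seller share = |εd|/(εs + |εd|) = 16/35.

Consumer share = 19/35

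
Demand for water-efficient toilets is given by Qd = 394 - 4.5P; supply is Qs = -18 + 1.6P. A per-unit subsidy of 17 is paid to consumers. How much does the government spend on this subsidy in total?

Government cost = 114206/61

Pre-subsidy: 394 - 4.5P = -18 + 1.6P gives P* = 4120/61, Q* = 5494/61.
With the rebate, buyers effectively pay Pb = Ps − 17, where Ps is the price sellers receive.
Demand in terms of Ps becomes Qd = 394 − 4.5(Ps − 17) = 470.5 - 4.5Ps. Setting this equal to supply: 470.5 - 4.5Ps = -18 + 1.6Ps, so Ps = 4885/61.
Buyers pay Pb = 4885/61 − 17 = 3848/61; Q' = -18 + 1.6·(4885/61) = 6718/61.
Government outlay = subsidy × quantity = 17 × 6718/61 = 114206/61.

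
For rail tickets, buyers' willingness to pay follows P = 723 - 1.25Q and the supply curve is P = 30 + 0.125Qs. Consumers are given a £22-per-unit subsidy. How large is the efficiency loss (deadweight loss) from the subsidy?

Pre-subsidy: 723 - 1.25Q = 30 + 0.125Q gives Q* = 504 and P* = 93.
With the rebate, buyers effectively pay Pb = Ps − 22, where Ps is the price sellers receive.
On the curves, Pb = 723 - 1.25Q and Ps = 30 + 0.125Q; the wedge Ps − Pb = 22 gives 30 + 0.125Q − (723 - 1.25Q) = 22, so Q' = 520.
Then Pb = 723 − 1.25·520 = 73 and Ps = 30 + 0.125·520 = 95.
The subsidy expands output by 520 − 504 = 16 past the efficient level; on those units the gap between marginal cost and willingness to pay runs from 0 up to 22.
DWL = ½ × 22 × 16 = 176.

Deadweight loss = £176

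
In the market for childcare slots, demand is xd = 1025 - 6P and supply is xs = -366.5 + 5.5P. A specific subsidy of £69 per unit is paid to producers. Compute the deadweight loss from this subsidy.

Pre-subsidy: 1025 - 6P = -366.5 + 5.5P gives P* = 121, x* = 299.
With the subsidy, sellers receive Ps = Pb + 69 for each unit, where Pb is the price buyers pay.
Supply in terms of Pb becomes xs = -366.5 + 5.5(Pb + 69) = 13 + 5.5Pb. Setting this equal to demand: 1025 - 6Pb = 13 + 5.5Pb, so Pb = 88.
Sellers receive Ps = 88 + 69 = 157; x' = 1025 − 6·88 = 497.
The subsidy expands output by 497 − 299 = 198 past the efficient level; on those units the gap between marginal cost and willingness to pay runs from 0 up to 69.
DWL = ½ × 69 × 198 = 6831.

Deadweight loss = £6831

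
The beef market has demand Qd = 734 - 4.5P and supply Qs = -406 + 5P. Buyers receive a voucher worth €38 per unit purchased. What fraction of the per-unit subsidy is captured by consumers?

Pre-subsidy: 734 - 4.5P = -406 + 5P gives P* = 120, Q* = 194.
With the rebate, buyers effectively pay Pb = Ps − 38, where Ps is the price sellers receive.
Demand in terms of Ps becomes Qd = 734 − 4.5(Ps − 38) = 905 - 4.5Ps. Setting this equal to supply: 905 - 4.5Ps = -406 + 5Ps, so Ps = 138.
Buyers pay Pb = 138 − 38 = 100; Q' = -406 + 5·138 = 284.
Buyers' price falls by P* − Pb = 120 − 100 = 20; sellers' price rises by Ps − P* = 138 − 120 = 18.
So consumers capture 20/38 = 10/19 of each unit of subsidy.

Consumer share = 10/19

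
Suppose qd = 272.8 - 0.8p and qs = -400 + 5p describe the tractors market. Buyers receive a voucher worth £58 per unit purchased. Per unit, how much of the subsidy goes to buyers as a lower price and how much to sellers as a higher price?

Pre-subsidy: 272.8 - 0.8p = -400 + 5p gives p* = 116, q* = 180.
With the rebate, buyers effectively pay pb = ps − 58, where ps is the price sellers receive.
Demand in terms of ps becomes qd = 272.8 − 0.8(ps − 58) = 319.2 - 0.8ps. Setting this equal to supply: 319.2 - 0.8ps = -400 + 5ps, so ps = 124.
Buyers pay pb = 124 − 58 = 66; q' = -400 + 5·124 = 220.
Buyers' price falls by p* − pb = 116 − 66 = 50; sellers' price rises by ps − p* = 124 − 116 = 8.

Buyers gain £50 per unit; sellers gain £8 per unit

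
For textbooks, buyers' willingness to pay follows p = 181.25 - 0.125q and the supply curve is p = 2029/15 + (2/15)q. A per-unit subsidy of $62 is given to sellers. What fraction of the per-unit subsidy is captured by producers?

Producer share = 16/31

Pre-subsidy: 181.25 - 0.125q = 2029/15 + (2/15)q gives q* = 178 and p* = 159.
With the subsidy, sellers receive ps = pb + 62 for each unit, where pb is the price buyers pay.
On the curves, pb = 181.25 - 0.125q and ps = 2029/15 + (2/15)q; the wedge ps − pb = 62 gives 2029/15 + (2/15)q − (181.25 - 0.125q) = 62, so q' = 418.
Then pb = 181.25 − 0.125·418 = 129 and ps = 2029/15 + (2/15)·418 = 191.
Buyers' price falls by p* − pb = 159 − 129 = 30; sellers' price rises by ps − p* = 191 − 159 = 32.
So producers capture 32/62 = 16/31 of each unit of subsidy.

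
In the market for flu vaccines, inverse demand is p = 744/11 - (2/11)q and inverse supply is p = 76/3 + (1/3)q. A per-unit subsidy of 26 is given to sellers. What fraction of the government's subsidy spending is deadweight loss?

DWL / government spending = 429/2254

Pre-subsidy: 744/11 - (2/11)q = 76/3 + (1/3)q gives q* = 1396/17 and p* = 896/17.
With the subsidy, sellers receive ps = pb + 26 for each unit, where pb is the price buyers pay.
On the curves, pb = 744/11 - (2/11)q and ps = 76/3 + (1/3)q; the wedge ps − pb = 26 gives 76/3 + (1/3)q − (744/11 - (2/11)q) = 26, so q' = 2254/17.
Then pb = 744/11 − (2/11)·(2254/17) = 740/17 and ps = 76/3 + (1/3)·(2254/17) = 1182/17.
ΔCS = ½(1396/17 + 2254/17)(896/17 − 740/17) = 284700/289; ΔPS = ½(1396/17 + 2254/17)(1182/17 − 896/17) = 521950/289.
Government spending = 26 × 2254/17 = 58604/17.
DWL = ½ × 26 × (2254/17 − 1396/17) = 11154/17; fraction = (11154/17) / (58604/17) = 429/2254.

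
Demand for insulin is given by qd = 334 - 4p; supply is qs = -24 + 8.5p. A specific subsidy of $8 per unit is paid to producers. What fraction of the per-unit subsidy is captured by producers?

Pre-subsidy: 334 - 4p = -24 + 8.5p gives p* = 28.64, q* = 219.44.
With the subsidy, sellers receive ps = pb + 8 for each unit, where pb is the price buyers pay.
Supply in terms of pb becomes qs = -24 + 8.5(pb + 8) = 44 + 8.5pb. Setting this equal to demand: 334 - 4pb = 44 + 8.5pb, so pb = 23.2.
Sellers receive ps = 23.2 + 8 = 31.2; q' = 334 − 4·23.2 = 241.2.
Buyers' price falls by p* − pb = 28.64 − 23.2 = 5.44; sellers' price rises by ps − p* = 31.2 − 28.64 = 2.56.
So producers capture 2.56/8 = 0.32 of each unit of subsidy.

Producer share = 0.32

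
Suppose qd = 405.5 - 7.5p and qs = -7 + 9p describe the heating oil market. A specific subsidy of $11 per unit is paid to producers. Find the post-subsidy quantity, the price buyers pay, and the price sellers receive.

q' = 263; buyers pay $19; sellers receive $30

Pre-subsidy: 405.5 - 7.5p = -7 + 9p gives p* = 25, q* = 218.
With the subsidy, sellers receive ps = pb + 11 for each unit, where pb is the price buyers pay.
Supply in terms of pb becomes qs = -7 + 9(pb + 11) = 92 + 9pb. Setting this equal to demand: 405.5 - 7.5pb = 92 + 9pb, so pb = 19.
Sellers receive ps = 19 + 11 = 30; q' = 405.5 − 7.5·19 = 263.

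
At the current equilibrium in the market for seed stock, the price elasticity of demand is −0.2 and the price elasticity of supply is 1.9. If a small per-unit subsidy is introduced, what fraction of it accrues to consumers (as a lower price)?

For a small subsidy around the equilibrium, the benefit split depends on the relative slopes, which at a point are proportional to the elasticities.
Buyer share = εs/(εs + |εd|) = 1.9/(1.9 + 0.2) = 19/21; seller share = |εd|/(εs + |εd|) = 2/21.

Consumer share = 19/21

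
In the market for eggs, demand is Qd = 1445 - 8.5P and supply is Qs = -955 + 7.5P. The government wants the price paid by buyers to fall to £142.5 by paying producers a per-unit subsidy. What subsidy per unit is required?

Required subsidy s = £16 per unit

At a buyer price of 142.5, quantity demanded is 1445 − 8.5·142.5 = 233.75.
Sellers supply 233.75 only when they receive Ps with -955 + 7.5·Ps = 233.75, i.e. Ps = 158.5.
s = Ps − Pb = 158.5 − 142.5 = 16.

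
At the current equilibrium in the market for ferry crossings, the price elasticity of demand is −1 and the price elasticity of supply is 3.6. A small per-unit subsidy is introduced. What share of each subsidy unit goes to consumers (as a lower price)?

Consumer share = 18/23

For a small subsidy around the equilibrium, the benefit split depends on the relative slopes, which at a point are proportional to the elasticities.
Buyer share = εs/(εs + |εd|) = 3.6/(3.6 + 1) = 18/23; seller share = |εd|/(εs + |εd|) = 5/23.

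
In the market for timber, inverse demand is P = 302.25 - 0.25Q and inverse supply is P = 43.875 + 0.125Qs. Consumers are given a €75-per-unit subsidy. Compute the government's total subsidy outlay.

Pre-subsidy: 302.25 - 0.25Q = 43.875 + 0.125Q gives Q* = 689 and P* = 130.
With the rebate, buyers effectively pay Pb = Ps − 75, where Ps is the price sellers receive.
On the curves, Pb = 302.25 - 0.25Q and Ps = 43.875 + 0.125Q; the wedge Ps − Pb = 75 gives 43.875 + 0.125Q − (302.25 - 0.25Q) = 75, so Q' = 889.
Then Pb = 302.25 − 0.25·889 = 80 and Ps = 43.875 + 0.125·889 = 155.
Government outlay = subsidy × quantity = 75 × 889 = 66675.

Government cost = €66675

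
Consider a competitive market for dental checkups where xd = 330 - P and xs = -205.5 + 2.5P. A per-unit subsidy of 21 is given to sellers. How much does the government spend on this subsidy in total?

Government cost = 4032

Pre-subsidy: 330 - P = -205.5 + 2.5P gives P* = 153, x* = 177.
With the subsidy, sellers receive Ps = Pb + 21 for each unit, where Pb is the price buyers pay.
Supply in terms of Pb becomes xs = -205.5 + 2.5(Pb + 21) = -153 + 2.5Pb. Setting this equal to demand: 330 - Pb = -153 + 2.5Pb, so Pb = 138.
Sellers receive Ps = 138 + 21 = 159; x' = 330 − 1·138 = 192.
Government outlay = subsidy × quantity = 21 × 192 = 4032.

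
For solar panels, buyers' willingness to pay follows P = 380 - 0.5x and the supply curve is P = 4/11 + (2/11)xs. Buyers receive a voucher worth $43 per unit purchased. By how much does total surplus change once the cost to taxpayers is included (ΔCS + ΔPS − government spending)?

Pre-subsidy: 380 - 0.5x = 4/11 + (2/11)x gives x* = 556.8 and P* = 101.6.
With the rebate, buyers effectively pay Pb = Ps − 43, where Ps is the price sellers receive.
On the curves, Pb = 380 - 0.5x and Ps = 4/11 + (2/11)x; the wedge Ps − Pb = 43 gives 4/11 + (2/11)x − (380 - 0.5x) = 43, so x' = 9298/15.
Then Pb = 380 − 0.5·(9298/15) = 1051/15 and Ps = 4/11 + (2/11)·(9298/15) = 1696/15.
ΔCS = ½(556.8 + 9298/15)(101.6 − 1051/15) = 166969/9; ΔPS = ½(556.8 + 9298/15)(1696/15 − 101.6) = 60716/9.
Government spending = 43 × 9298/15 = 399814/15.
Net change = 166969/9 + 60716/9 − 399814/15 = -20339/15. The loss equals the DWL triangle ½·43·946/15.

Net change in total surplus = -20339/15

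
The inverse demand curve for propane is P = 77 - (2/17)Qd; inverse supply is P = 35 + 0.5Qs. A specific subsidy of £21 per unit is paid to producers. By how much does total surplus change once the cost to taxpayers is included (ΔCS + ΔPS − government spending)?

Pre-subsidy: 77 - (2/17)Q = 35 + 0.5Q gives Q* = 68 and P* = 69.
With the subsidy, sellers receive Ps = Pb + 21 for each unit, where Pb is the price buyers pay.
On the curves, Pb = 77 - (2/17)Q and Ps = 35 + 0.5Q; the wedge Ps − Pb = 21 gives 35 + 0.5Q − (77 - (2/17)Q) = 21, so Q' = 102.
Then Pb = 77 − (2/17)·102 = 65 and Ps = 35 + 0.5·102 = 86.
ΔCS = ½(68 + 102)(69 − 65) = 340; ΔPS = ½(68 + 102)(86 − 69) = 1445.
Government spending = 21 × 102 = 2142.
Net change = 340 + 1445 − 2142 = -357. The loss equals the DWL triangle ½·21·34.

Net change in total surplus = -£357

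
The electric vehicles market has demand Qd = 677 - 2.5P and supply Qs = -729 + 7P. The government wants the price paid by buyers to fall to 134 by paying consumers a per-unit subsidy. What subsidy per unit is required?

Required subsidy s = 19 per unit

At a buyer price of 134, quantity demanded is 677 − 2.5·134 = 342.
Sellers supply 342 only when they receive Ps with -729 + 7·Ps = 342, i.e. Ps = 153.
s = Ps − Pb = 153 − 134 = 19.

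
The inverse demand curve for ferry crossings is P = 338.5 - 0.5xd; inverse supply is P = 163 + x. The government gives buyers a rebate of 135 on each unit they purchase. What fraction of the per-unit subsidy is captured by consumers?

Consumer share = 1/3

Pre-subsidy: 338.5 - 0.5x = 163 + x gives x* = 117 and P* = 280.
With the rebate, buyers effectively pay Pb = Ps − 135, where Ps is the price sellers receive.
On the curves, Pb = 338.5 - 0.5x and Ps = 163 + x; the wedge Ps − Pb = 135 gives 163 + x − (338.5 - 0.5x) = 135, so x' = 207.
Then Pb = 338.5 − 0.5·207 = 235 and Ps = 163 + 1·207 = 370.
Buyers' price falls by P* − Pb = 280 − 235 = 45; sellers' price rises by Ps − P* = 370 − 280 = 90.
So consumers capture 45/135 = 1/3 of each unit of subsidy.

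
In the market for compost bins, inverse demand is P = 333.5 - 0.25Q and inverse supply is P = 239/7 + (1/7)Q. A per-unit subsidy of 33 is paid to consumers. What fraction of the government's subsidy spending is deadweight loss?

Pre-subsidy: 333.5 - 0.25Q = 239/7 + (1/7)Q gives Q* = 762 and P* = 143.
With the rebate, buyers effectively pay Pb = Ps − 33, where Ps is the price sellers receive.
On the curves, Pb = 333.5 - 0.25Q and Ps = 239/7 + (1/7)Q; the wedge Ps − Pb = 33 gives 239/7 + (1/7)Q − (333.5 - 0.25Q) = 33, so Q' = 846.
Then Pb = 333.5 − 0.25·846 = 122 and Ps = 239/7 + (1/7)·846 = 155.
ΔCS = ½(762 + 846)(143 − 122) = 16884; ΔPS = ½(762 + 846)(155 − 143) = 9648.
Government spending = 33 × 846 = 27918.
DWL = ½ × 33 × (846 − 762) = 1386; fraction = 1386 / 27918 = 7/141.

DWL / government spending = 7/141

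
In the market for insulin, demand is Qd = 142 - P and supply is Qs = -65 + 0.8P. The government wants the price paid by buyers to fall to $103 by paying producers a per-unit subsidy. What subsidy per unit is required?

At a buyer price of 103, quantity demanded is 142 − 1·103 = 39.
Sellers supply 39 only when they receive Ps with -65 + 0.8·Ps = 39, i.e. Ps = 130.
s = Ps − Pb = 130 − 103 = 27.

Required subsidy s = $27 per unit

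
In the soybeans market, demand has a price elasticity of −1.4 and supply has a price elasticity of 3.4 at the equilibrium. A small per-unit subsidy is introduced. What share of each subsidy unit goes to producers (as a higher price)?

Producer share = 7/24

For a small subsidy around the equilibrium, the benefit split depends on the relative slopes, which at a point are proportional to the elasticities.
Buyer share = εs/(εs + |εd|) = 3.4/(3.4 + 1.4) = 17/24; seller share = |εd|/(εs + |εd|) = 7/24.
So producers capture 7/24 of the subsidy.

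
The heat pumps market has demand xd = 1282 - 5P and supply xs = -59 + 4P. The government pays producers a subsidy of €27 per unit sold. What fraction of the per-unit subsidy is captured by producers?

Producer share = 5/9

Pre-subsidy: 1282 - 5P = -59 + 4P gives P* = 149, x* = 537.
With the subsidy, sellers receive Ps = Pb + 27 for each unit, where Pb is the price buyers pay.
Supply in terms of Pb becomes xs = -59 + 4(Pb + 27) = 49 + 4Pb. Setting this equal to demand: 1282 - 5Pb = 49 + 4Pb, so Pb = 137.
Sellers receive Ps = 137 + 27 = 164; x' = 1282 − 5·137 = 597.
Buyers' price falls by P* − Pb = 149 − 137 = 12; sellers' price rises by Ps − P* = 164 − 149 = 15.
So producers capture 15/27 = 5/9 of each unit of subsidy.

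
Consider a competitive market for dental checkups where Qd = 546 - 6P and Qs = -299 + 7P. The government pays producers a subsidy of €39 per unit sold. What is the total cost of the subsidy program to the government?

Government cost = €10998

Pre-subsidy: 546 - 6P = -299 + 7P gives P* = 65, Q* = 156.
With the subsidy, sellers receive Ps = Pb + 39 for each unit, where Pb is the price buyers pay.
Supply in terms of Pb becomes Qs = -299 + 7(Pb + 39) = -26 + 7Pb. Setting this equal to demand: 546 - 6Pb = -26 + 7Pb, so Pb = 44.
Sellers receive Ps = 44 + 39 = 83; Q' = 546 − 6·44 = 282.
Government outlay = subsidy × quantity = 39 × 282 = 10998.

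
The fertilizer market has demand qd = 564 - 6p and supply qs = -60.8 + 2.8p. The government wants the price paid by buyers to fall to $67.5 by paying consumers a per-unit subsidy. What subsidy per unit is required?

At a buyer price of 67.5, quantity demanded is 564 − 6·67.5 = 159.
Sellers supply 159 only when they receive ps with -60.8 + 2.8·ps = 159, i.e. ps = 78.5.
s = ps − pb = 78.5 − 67.5 = 11.

Required subsidy s = $11 per unit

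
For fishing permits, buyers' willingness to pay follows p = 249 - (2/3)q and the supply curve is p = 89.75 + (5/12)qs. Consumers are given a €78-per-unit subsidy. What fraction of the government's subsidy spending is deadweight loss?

Pre-subsidy: 249 - (2/3)q = 89.75 + (5/12)q gives q* = 147 and p* = 151.
With the rebate, buyers effectively pay pb = ps − 78, where ps is the price sellers receive.
On the curves, pb = 249 - (2/3)q and ps = 89.75 + (5/12)q; the wedge ps − pb = 78 gives 89.75 + (5/12)q − (249 - (2/3)q) = 78, so q' = 219.
Then pb = 249 − (2/3)·219 = 103 and ps = 89.75 + (5/12)·219 = 181.
ΔCS = ½(147 + 219)(151 − 103) = 8784; ΔPS = ½(147 + 219)(181 − 151) = 5490.
Government spending = 78 × 219 = 17082.
DWL = ½ × 78 × (219 − 147) = 2808; fraction = 2808 / 17082 = 12/73.

DWL / government spending = 12/73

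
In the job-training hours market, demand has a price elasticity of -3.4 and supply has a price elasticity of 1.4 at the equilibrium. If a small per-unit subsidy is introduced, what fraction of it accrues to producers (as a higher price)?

For a small subsidy around the equilibrium, the benefit split depends on the relative slopes, which at a point are proportional to the elasticities.
Buyer share = εs/(εs + |εd|) = 1.4/(1.4 + 3.4) = 7/24; seller share = |εd|/(εs + |εd|) = 17/24.
So producers capture 17/24 of the subsidy.

Producer share = 17/24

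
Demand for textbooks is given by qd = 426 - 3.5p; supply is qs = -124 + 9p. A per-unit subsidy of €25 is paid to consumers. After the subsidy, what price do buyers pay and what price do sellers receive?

Buyers pay €26; sellers receive €51

Pre-subsidy: 426 - 3.5p = -124 + 9p gives p* = 44, q* = 272.
With the rebate, buyers effectively pay pb = ps − 25, where ps is the price sellers receive.
Demand in terms of ps becomes qd = 426 − 3.5(ps − 25) = 513.5 - 3.5ps. Setting this equal to supply: 513.5 - 3.5ps = -124 + 9ps, so ps = 51.
Buyers pay pb = 51 − 25 = 26; q' = -124 + 9·51 = 335.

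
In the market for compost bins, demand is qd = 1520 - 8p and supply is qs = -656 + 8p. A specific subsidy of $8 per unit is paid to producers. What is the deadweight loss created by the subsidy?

Pre-subsidy: 1520 - 8p = -656 + 8p gives p* = 136, q* = 432.
With the subsidy, sellers receive ps = pb + 8 for each unit, where pb is the price buyers pay.
Supply in terms of pb becomes qs = -656 + 8(pb + 8) = -592 + 8pb. Setting this equal to demand: 1520 - 8pb = -592 + 8pb, so pb = 132.
Sellers receive ps = 132 + 8 = 140; q' = 1520 − 8·132 = 464.
The subsidy expands output by 464 − 432 = 32 past the efficient level; on those units the gap between marginal cost and willingness to pay runs from 0 up to 8.
DWL = ½ × 8 × 32 = 128.

Deadweight loss = $128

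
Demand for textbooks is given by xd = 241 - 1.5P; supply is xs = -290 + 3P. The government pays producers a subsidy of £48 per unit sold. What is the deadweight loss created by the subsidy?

Deadweight loss = £1152

Pre-subsidy: 241 - 1.5P = -290 + 3P gives P* = 118, x* = 64.
With the subsidy, sellers receive Ps = Pb + 48 for each unit, where Pb is the price buyers pay.
Supply in terms of Pb becomes xs = -290 + 3(Pb + 48) = -146 + 3Pb. Setting this equal to demand: 241 - 1.5Pb = -146 + 3Pb, so Pb = 86.
Sellers receive Ps = 86 + 48 = 134; x' = 241 − 1.5·86 = 112.
The subsidy expands output by 112 − 64 = 48 past the efficient level; on those units the gap between marginal cost and willingness to pay runs from 0 up to 48.
DWL = ½ × 48 × 48 = 1152.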